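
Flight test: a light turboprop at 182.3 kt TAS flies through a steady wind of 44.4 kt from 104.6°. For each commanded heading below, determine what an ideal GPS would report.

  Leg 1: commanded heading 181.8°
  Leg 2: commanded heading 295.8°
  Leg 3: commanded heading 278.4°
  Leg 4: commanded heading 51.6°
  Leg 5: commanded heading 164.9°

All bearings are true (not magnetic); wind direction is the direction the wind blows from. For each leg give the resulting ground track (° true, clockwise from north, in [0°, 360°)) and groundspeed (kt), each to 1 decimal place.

Leg 1: track=195.9°, groundspeed=177.8 kt
Leg 2: track=293.6°, groundspeed=226.0 kt
Leg 3: track=279.6°, groundspeed=226.5 kt
Leg 4: track=38.8°, groundspeed=159.6 kt
Leg 5: track=178.4°, groundspeed=164.9 kt

Leg 1: heading 181.8°; drift +14.1° → track 195.9°, groundspeed 177.8 kt
Leg 2: heading 295.8°; drift -2.2° → track 293.6°, groundspeed 226.0 kt
Leg 3: heading 278.4°; drift +1.2° → track 279.6°, groundspeed 226.5 kt
Leg 4: heading 51.6°; drift -12.8° → track 38.8°, groundspeed 159.6 kt
Leg 5: heading 164.9°; drift +13.5° → track 178.4°, groundspeed 164.9 kt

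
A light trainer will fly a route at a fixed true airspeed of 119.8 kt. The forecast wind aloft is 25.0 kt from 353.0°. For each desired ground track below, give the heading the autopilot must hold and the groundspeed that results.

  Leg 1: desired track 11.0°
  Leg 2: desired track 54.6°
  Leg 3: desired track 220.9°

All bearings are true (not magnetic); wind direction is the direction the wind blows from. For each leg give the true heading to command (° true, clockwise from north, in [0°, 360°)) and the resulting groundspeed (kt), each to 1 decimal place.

Leg 1: desired track 11.0°; wind correction -3.7° → command heading 7.3°, groundspeed 95.8 kt
Leg 2: desired track 54.6°; wind correction -10.6° → command heading 44.0°, groundspeed 105.9 kt
Leg 3: desired track 220.9°; wind correction +8.9° → command heading 229.8°, groundspeed 135.1 kt

Leg 1: heading=7.3°, groundspeed=95.8 kt
Leg 2: heading=44.0°, groundspeed=105.9 kt
Leg 3: heading=229.8°, groundspeed=135.1 kt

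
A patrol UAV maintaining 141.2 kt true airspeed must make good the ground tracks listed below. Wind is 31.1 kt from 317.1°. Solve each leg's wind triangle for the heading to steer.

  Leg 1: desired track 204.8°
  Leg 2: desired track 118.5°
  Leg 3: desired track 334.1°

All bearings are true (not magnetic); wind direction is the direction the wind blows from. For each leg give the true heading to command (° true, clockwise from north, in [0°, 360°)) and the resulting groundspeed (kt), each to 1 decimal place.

Leg 1: desired track 204.8°; wind correction +11.8° → command heading 216.6°, groundspeed 150.0 kt
Leg 2: desired track 118.5°; wind correction -4.0° → command heading 114.5°, groundspeed 170.3 kt
Leg 3: desired track 334.1°; wind correction -3.7° → command heading 330.4°, groundspeed 111.2 kt

Leg 1: heading=216.6°, groundspeed=150.0 kt
Leg 2: heading=114.5°, groundspeed=170.3 kt
Leg 3: heading=330.4°, groundspeed=111.2 kt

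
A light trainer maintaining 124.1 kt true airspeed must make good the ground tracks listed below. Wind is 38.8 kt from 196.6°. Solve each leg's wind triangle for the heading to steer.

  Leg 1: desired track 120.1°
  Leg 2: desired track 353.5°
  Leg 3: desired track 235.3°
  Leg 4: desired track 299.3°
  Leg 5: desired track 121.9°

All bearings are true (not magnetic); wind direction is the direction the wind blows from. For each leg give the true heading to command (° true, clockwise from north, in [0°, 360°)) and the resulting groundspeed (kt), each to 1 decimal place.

Leg 1: heading=137.8°, groundspeed=109.2 kt
Leg 2: heading=346.5°, groundspeed=158.9 kt
Leg 3: heading=224.0°, groundspeed=91.4 kt
Leg 4: heading=281.5°, groundspeed=126.7 kt
Leg 5: heading=139.5°, groundspeed=108.1 kt

Leg 1: desired track 120.1°; wind correction +17.7° → command heading 137.8°, groundspeed 109.2 kt
Leg 2: desired track 353.5°; wind correction -7.0° → command heading 346.5°, groundspeed 158.9 kt
Leg 3: desired track 235.3°; wind correction -11.3° → command heading 224.0°, groundspeed 91.4 kt
Leg 4: desired track 299.3°; wind correction -17.8° → command heading 281.5°, groundspeed 126.7 kt
Leg 5: desired track 121.9°; wind correction +17.6° → command heading 139.5°, groundspeed 108.1 kt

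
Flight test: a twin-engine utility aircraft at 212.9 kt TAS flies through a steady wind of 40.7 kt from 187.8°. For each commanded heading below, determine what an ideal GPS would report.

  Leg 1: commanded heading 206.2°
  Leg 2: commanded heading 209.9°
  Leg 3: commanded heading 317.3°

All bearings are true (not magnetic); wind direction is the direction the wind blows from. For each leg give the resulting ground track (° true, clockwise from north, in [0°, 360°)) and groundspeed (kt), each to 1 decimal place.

Leg 1: track=210.4°, groundspeed=174.8 kt
Leg 2: track=214.9°, groundspeed=175.9 kt
Leg 3: track=324.8°, groundspeed=240.8 kt

Leg 1: heading 206.2°; drift +4.2° → track 210.4°, groundspeed 174.8 kt
Leg 2: heading 209.9°; drift +5.0° → track 214.9°, groundspeed 175.9 kt
Leg 3: heading 317.3°; drift +7.5° → track 324.8°, groundspeed 240.8 kt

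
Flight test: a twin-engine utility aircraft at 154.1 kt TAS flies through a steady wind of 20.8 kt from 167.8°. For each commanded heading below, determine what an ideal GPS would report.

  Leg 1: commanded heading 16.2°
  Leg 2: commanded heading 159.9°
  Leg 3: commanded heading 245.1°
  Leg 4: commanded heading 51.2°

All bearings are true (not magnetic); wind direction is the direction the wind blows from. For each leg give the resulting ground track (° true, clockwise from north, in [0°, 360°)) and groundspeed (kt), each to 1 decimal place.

Leg 1: track=12.9°, groundspeed=172.7 kt
Leg 2: track=158.7°, groundspeed=133.5 kt
Leg 3: track=252.8°, groundspeed=150.9 kt
Leg 4: track=44.7°, groundspeed=164.5 kt

Leg 1: heading 16.2°; drift -3.3° → track 12.9°, groundspeed 172.7 kt
Leg 2: heading 159.9°; drift -1.2° → track 158.7°, groundspeed 133.5 kt
Leg 3: heading 245.1°; drift +7.7° → track 252.8°, groundspeed 150.9 kt
Leg 4: heading 51.2°; drift -6.5° → track 44.7°, groundspeed 164.5 kt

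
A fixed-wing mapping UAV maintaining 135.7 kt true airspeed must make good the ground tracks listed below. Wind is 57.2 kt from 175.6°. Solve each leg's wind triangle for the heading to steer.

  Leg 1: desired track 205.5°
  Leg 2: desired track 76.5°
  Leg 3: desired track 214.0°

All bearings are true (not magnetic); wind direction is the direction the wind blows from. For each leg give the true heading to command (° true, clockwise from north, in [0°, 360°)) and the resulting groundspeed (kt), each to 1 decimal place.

Leg 1: desired track 205.5°; wind correction -12.1° → command heading 193.4°, groundspeed 83.1 kt
Leg 2: desired track 76.5°; wind correction +24.6° → command heading 101.1°, groundspeed 132.4 kt
Leg 3: desired track 214.0°; wind correction -15.2° → command heading 198.8°, groundspeed 86.1 kt

Leg 1: heading=193.4°, groundspeed=83.1 kt
Leg 2: heading=101.1°, groundspeed=132.4 kt
Leg 3: heading=198.8°, groundspeed=86.1 kt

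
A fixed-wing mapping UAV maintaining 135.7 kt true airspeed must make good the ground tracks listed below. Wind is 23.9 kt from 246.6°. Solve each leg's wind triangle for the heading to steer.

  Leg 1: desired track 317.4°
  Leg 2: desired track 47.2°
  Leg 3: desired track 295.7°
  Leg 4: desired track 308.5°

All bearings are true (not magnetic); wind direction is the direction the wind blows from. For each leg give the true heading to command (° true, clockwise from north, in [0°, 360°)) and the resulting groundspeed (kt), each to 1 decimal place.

Leg 1: heading=307.8°, groundspeed=125.9 kt
Leg 2: heading=43.8°, groundspeed=158.0 kt
Leg 3: heading=288.0°, groundspeed=118.8 kt
Leg 4: heading=299.6°, groundspeed=122.8 kt

Leg 1: desired track 317.4°; wind correction -9.6° → command heading 307.8°, groundspeed 125.9 kt
Leg 2: desired track 47.2°; wind correction -3.4° → command heading 43.8°, groundspeed 158.0 kt
Leg 3: desired track 295.7°; wind correction -7.7° → command heading 288.0°, groundspeed 118.8 kt
Leg 4: desired track 308.5°; wind correction -8.9° → command heading 299.6°, groundspeed 122.8 kt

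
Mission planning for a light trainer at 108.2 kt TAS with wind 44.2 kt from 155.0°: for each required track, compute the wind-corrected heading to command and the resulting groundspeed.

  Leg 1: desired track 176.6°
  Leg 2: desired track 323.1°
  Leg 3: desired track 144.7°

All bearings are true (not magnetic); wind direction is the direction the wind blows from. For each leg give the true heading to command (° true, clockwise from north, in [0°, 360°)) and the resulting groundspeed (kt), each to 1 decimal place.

Leg 1: desired track 176.6°; wind correction -8.6° → command heading 168.0°, groundspeed 65.9 kt
Leg 2: desired track 323.1°; wind correction -4.8° → command heading 318.3°, groundspeed 151.1 kt
Leg 3: desired track 144.7°; wind correction +4.2° → command heading 148.9°, groundspeed 64.4 kt

Leg 1: heading=168.0°, groundspeed=65.9 kt
Leg 2: heading=318.3°, groundspeed=151.1 kt
Leg 3: heading=148.9°, groundspeed=64.4 kt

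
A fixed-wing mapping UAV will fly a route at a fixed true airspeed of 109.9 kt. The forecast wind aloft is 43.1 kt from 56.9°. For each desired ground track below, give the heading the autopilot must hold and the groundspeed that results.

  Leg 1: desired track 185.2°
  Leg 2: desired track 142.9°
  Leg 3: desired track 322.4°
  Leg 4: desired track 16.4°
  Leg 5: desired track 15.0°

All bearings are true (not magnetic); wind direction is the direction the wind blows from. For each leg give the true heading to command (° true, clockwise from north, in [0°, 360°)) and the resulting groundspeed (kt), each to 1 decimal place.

Leg 1: desired track 185.2°; wind correction -17.9° → command heading 167.3°, groundspeed 131.3 kt
Leg 2: desired track 142.9°; wind correction -23.0° → command heading 119.9°, groundspeed 98.1 kt
Leg 3: desired track 322.4°; wind correction +23.0° → command heading 345.4°, groundspeed 104.5 kt
Leg 4: desired track 16.4°; wind correction +14.8° → command heading 31.2°, groundspeed 73.5 kt
Leg 5: desired track 15.0°; wind correction +15.2° → command heading 30.2°, groundspeed 74.0 kt

Leg 1: heading=167.3°, groundspeed=131.3 kt
Leg 2: heading=119.9°, groundspeed=98.1 kt
Leg 3: heading=345.4°, groundspeed=104.5 kt
Leg 4: heading=31.2°, groundspeed=73.5 kt
Leg 5: heading=30.2°, groundspeed=74.0 kt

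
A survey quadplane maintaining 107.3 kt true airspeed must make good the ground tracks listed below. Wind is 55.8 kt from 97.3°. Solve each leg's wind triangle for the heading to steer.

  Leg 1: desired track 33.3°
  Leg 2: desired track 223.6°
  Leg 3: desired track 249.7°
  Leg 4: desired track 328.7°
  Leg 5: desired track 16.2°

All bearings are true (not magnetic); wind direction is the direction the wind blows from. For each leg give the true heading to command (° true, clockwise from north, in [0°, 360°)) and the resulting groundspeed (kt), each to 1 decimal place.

Leg 1: desired track 33.3°; wind correction +27.9° → command heading 61.2°, groundspeed 70.4 kt
Leg 2: desired track 223.6°; wind correction -24.8° → command heading 198.8°, groundspeed 130.5 kt
Leg 3: desired track 249.7°; wind correction -13.9° → command heading 235.8°, groundspeed 153.6 kt
Leg 4: desired track 328.7°; wind correction +24.0° → command heading 352.7°, groundspeed 132.9 kt
Leg 5: desired track 16.2°; wind correction +30.9° → command heading 47.1°, groundspeed 83.4 kt

Leg 1: heading=61.2°, groundspeed=70.4 kt
Leg 2: heading=198.8°, groundspeed=130.5 kt
Leg 3: heading=235.8°, groundspeed=153.6 kt
Leg 4: heading=352.7°, groundspeed=132.9 kt
Leg 5: heading=47.1°, groundspeed=83.4 kt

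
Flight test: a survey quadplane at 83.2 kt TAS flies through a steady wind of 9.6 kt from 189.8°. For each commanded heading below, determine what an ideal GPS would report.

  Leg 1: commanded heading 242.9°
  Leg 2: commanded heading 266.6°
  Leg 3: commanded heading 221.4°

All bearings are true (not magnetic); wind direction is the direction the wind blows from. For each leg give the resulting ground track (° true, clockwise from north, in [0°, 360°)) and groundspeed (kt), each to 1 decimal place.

Leg 1: track=248.6°, groundspeed=77.8 kt
Leg 2: track=273.2°, groundspeed=81.5 kt
Leg 3: track=225.2°, groundspeed=75.2 kt

Leg 1: heading 242.9°; drift +5.7° → track 248.6°, groundspeed 77.8 kt
Leg 2: heading 266.6°; drift +6.6° → track 273.2°, groundspeed 81.5 kt
Leg 3: heading 221.4°; drift +3.8° → track 225.2°, groundspeed 75.2 kt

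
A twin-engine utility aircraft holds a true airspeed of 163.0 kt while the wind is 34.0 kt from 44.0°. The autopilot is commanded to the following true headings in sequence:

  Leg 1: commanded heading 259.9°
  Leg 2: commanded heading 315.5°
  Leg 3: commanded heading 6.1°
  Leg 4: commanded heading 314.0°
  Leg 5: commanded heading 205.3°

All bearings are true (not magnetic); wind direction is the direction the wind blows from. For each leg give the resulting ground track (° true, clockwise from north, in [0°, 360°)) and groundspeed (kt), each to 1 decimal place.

Leg 1: heading 259.9°; drift -6.0° → track 253.9°, groundspeed 191.6 kt
Leg 2: heading 315.5°; drift -11.8° → track 303.7°, groundspeed 165.6 kt
Leg 3: heading 6.1°; drift -8.7° → track 357.4°, groundspeed 137.8 kt
Leg 4: heading 314.0°; drift -11.8° → track 302.2°, groundspeed 166.5 kt
Leg 5: heading 205.3°; drift +3.2° → track 208.5°, groundspeed 195.5 kt

Leg 1: track=253.9°, groundspeed=191.6 kt
Leg 2: track=303.7°, groundspeed=165.6 kt
Leg 3: track=357.4°, groundspeed=137.8 kt
Leg 4: track=302.2°, groundspeed=166.5 kt
Leg 5: track=208.5°, groundspeed=195.5 kt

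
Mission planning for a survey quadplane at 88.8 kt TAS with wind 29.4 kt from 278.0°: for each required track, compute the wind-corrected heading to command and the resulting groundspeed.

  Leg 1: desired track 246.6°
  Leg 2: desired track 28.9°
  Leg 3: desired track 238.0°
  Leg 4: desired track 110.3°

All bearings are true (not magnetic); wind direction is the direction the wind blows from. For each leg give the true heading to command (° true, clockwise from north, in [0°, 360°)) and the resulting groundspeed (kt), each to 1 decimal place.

Leg 1: desired track 246.6°; wind correction +9.9° → command heading 256.5°, groundspeed 62.4 kt
Leg 2: desired track 28.9°; wind correction -18.0° → command heading 10.9°, groundspeed 94.9 kt
Leg 3: desired track 238.0°; wind correction +12.3° → command heading 250.3°, groundspeed 64.2 kt
Leg 4: desired track 110.3°; wind correction +4.0° → command heading 114.3°, groundspeed 117.3 kt

Leg 1: heading=256.5°, groundspeed=62.4 kt
Leg 2: heading=10.9°, groundspeed=94.9 kt
Leg 3: heading=250.3°, groundspeed=64.2 kt
Leg 4: heading=114.3°, groundspeed=117.3 kt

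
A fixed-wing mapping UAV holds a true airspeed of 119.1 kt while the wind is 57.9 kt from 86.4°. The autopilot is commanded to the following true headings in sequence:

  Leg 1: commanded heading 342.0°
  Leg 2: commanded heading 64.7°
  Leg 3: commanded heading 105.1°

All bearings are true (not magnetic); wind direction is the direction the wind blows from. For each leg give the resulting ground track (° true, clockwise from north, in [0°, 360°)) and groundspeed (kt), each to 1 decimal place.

Leg 1: heading 342.0°; drift -22.8° → track 319.2°, groundspeed 144.8 kt
Leg 2: heading 64.7°; drift -18.2° → track 46.5°, groundspeed 68.7 kt
Leg 3: heading 105.1°; drift +16.1° → track 121.2°, groundspeed 66.9 kt

Leg 1: track=319.2°, groundspeed=144.8 kt
Leg 2: track=46.5°, groundspeed=68.7 kt
Leg 3: track=121.2°, groundspeed=66.9 kt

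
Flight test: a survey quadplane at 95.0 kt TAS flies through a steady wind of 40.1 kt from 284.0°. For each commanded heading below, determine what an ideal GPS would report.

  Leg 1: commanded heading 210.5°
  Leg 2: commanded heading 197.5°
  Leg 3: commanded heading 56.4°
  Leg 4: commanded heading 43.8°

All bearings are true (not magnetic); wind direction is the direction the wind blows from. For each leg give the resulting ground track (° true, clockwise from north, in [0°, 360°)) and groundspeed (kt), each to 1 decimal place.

Leg 1: heading 210.5°; drift -24.7° → track 185.8°, groundspeed 92.0 kt
Leg 2: heading 197.5°; drift -23.4° → track 174.1°, groundspeed 100.8 kt
Leg 3: heading 56.4°; drift +13.6° → track 70.0°, groundspeed 125.6 kt
Leg 4: heading 43.8°; drift +16.8° → track 60.6°, groundspeed 120.1 kt

Leg 1: track=185.8°, groundspeed=92.0 kt
Leg 2: track=174.1°, groundspeed=100.8 kt
Leg 3: track=70.0°, groundspeed=125.6 kt
Leg 4: track=60.6°, groundspeed=120.1 kt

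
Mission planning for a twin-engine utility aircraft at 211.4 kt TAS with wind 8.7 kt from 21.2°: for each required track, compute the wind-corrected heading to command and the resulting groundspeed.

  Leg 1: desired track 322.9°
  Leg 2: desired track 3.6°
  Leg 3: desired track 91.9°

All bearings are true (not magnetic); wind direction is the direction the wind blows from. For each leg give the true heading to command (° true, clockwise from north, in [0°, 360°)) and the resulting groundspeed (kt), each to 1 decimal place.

Leg 1: desired track 322.9°; wind correction +2.0° → command heading 324.9°, groundspeed 206.7 kt
Leg 2: desired track 3.6°; wind correction +0.7° → command heading 4.3°, groundspeed 203.1 kt
Leg 3: desired track 91.9°; wind correction -2.2° → command heading 89.7°, groundspeed 208.4 kt

Leg 1: heading=324.9°, groundspeed=206.7 kt
Leg 2: heading=4.3°, groundspeed=203.1 kt
Leg 3: heading=89.7°, groundspeed=208.4 kt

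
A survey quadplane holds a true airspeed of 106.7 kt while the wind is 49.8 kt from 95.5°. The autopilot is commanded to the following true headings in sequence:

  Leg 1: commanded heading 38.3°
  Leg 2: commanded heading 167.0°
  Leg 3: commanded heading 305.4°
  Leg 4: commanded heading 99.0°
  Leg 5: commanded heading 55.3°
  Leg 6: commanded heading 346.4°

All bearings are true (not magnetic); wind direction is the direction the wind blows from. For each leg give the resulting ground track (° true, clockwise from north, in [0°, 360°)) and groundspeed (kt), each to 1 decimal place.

Leg 1: heading 38.3°; drift -27.7° → track 10.6°, groundspeed 90.0 kt
Leg 2: heading 167.0°; drift +27.5° → track 194.5°, groundspeed 102.4 kt
Leg 3: heading 305.4°; drift -9.4° → track 296.0°, groundspeed 151.9 kt
Leg 4: heading 99.0°; drift +3.1° → track 102.1°, groundspeed 57.1 kt
Leg 5: heading 55.3°; drift -25.1° → track 30.2°, groundspeed 75.8 kt
Leg 6: heading 346.4°; drift -20.9° → track 325.5°, groundspeed 131.7 kt

Leg 1: track=10.6°, groundspeed=90.0 kt
Leg 2: track=194.5°, groundspeed=102.4 kt
Leg 3: track=296.0°, groundspeed=151.9 kt
Leg 4: track=102.1°, groundspeed=57.1 kt
Leg 5: track=30.2°, groundspeed=75.8 kt
Leg 6: track=325.5°, groundspeed=131.7 kt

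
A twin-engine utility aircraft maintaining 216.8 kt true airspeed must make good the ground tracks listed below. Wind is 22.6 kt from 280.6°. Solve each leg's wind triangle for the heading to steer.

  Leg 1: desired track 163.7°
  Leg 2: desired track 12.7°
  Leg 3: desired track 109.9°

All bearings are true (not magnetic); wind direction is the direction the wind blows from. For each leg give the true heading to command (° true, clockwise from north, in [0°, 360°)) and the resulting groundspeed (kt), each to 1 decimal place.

Leg 1: heading=169.0°, groundspeed=226.1 kt
Leg 2: heading=6.7°, groundspeed=216.4 kt
Leg 3: heading=110.9°, groundspeed=239.1 kt

Leg 1: desired track 163.7°; wind correction +5.3° → command heading 169.0°, groundspeed 226.1 kt
Leg 2: desired track 12.7°; wind correction -6.0° → command heading 6.7°, groundspeed 216.4 kt
Leg 3: desired track 109.9°; wind correction +1.0° → command heading 110.9°, groundspeed 239.1 kt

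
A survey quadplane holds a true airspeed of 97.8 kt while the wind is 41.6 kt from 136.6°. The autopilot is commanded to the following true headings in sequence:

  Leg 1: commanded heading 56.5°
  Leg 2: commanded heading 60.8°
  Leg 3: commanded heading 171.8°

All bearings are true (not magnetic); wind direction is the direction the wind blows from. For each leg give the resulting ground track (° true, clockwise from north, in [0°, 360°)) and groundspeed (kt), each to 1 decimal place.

Leg 1: heading 56.5°; drift -24.3° → track 32.2°, groundspeed 99.5 kt
Leg 2: heading 60.8°; drift -24.7° → track 36.1°, groundspeed 96.4 kt
Leg 3: heading 171.8°; drift +20.6° → track 192.4°, groundspeed 68.2 kt

Leg 1: track=32.2°, groundspeed=99.5 kt
Leg 2: track=36.1°, groundspeed=96.4 kt
Leg 3: track=192.4°, groundspeed=68.2 kt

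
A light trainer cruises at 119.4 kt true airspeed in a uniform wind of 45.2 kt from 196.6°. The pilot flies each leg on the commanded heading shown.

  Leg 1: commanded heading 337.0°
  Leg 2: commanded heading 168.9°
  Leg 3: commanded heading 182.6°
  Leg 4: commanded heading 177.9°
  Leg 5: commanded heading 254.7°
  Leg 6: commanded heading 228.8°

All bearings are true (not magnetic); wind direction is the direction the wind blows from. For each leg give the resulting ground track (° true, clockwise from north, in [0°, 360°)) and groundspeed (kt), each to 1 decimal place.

Leg 1: track=347.6°, groundspeed=156.9 kt
Leg 2: track=154.1°, groundspeed=82.1 kt
Leg 3: track=174.4°, groundspeed=76.3 kt
Leg 4: track=167.2°, groundspeed=77.9 kt
Leg 5: track=276.6°, groundspeed=102.9 kt
Leg 6: track=245.3°, groundspeed=84.7 kt

Leg 1: heading 337.0°; drift +10.6° → track 347.6°, groundspeed 156.9 kt
Leg 2: heading 168.9°; drift -14.8° → track 154.1°, groundspeed 82.1 kt
Leg 3: heading 182.6°; drift -8.2° → track 174.4°, groundspeed 76.3 kt
Leg 4: heading 177.9°; drift -10.7° → track 167.2°, groundspeed 77.9 kt
Leg 5: heading 254.7°; drift +21.9° → track 276.6°, groundspeed 102.9 kt
Leg 6: heading 228.8°; drift +16.5° → track 245.3°, groundspeed 84.7 kt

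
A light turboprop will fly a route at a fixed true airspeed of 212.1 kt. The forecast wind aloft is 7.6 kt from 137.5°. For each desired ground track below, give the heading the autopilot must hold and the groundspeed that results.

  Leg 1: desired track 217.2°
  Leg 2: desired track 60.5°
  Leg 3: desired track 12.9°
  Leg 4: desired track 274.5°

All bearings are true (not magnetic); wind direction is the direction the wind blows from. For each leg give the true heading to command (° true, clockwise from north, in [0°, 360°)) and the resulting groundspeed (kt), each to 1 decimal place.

Leg 1: desired track 217.2°; wind correction -2.0° → command heading 215.2°, groundspeed 210.6 kt
Leg 2: desired track 60.5°; wind correction +2.0° → command heading 62.5°, groundspeed 210.3 kt
Leg 3: desired track 12.9°; wind correction +1.7° → command heading 14.6°, groundspeed 216.3 kt
Leg 4: desired track 274.5°; wind correction -1.4° → command heading 273.1°, groundspeed 217.6 kt

Leg 1: heading=215.2°, groundspeed=210.6 kt
Leg 2: heading=62.5°, groundspeed=210.3 kt
Leg 3: heading=14.6°, groundspeed=216.3 kt
Leg 4: heading=273.1°, groundspeed=217.6 kt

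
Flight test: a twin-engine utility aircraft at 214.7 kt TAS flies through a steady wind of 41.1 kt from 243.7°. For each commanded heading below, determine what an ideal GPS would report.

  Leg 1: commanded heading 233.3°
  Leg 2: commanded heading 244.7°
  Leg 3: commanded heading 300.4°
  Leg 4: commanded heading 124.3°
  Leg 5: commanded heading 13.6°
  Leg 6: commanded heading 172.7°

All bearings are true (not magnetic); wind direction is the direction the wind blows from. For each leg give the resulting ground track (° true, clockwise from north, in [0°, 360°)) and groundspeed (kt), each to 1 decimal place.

Leg 1: track=230.9°, groundspeed=174.4 kt
Leg 2: track=244.9°, groundspeed=173.6 kt
Leg 3: track=310.5°, groundspeed=195.2 kt
Leg 4: track=115.6°, groundspeed=237.6 kt
Leg 5: track=21.1°, groundspeed=243.1 kt
Leg 6: track=161.8°, groundspeed=205.0 kt

Leg 1: heading 233.3°; drift -2.4° → track 230.9°, groundspeed 174.4 kt
Leg 2: heading 244.7°; drift +0.2° → track 244.9°, groundspeed 173.6 kt
Leg 3: heading 300.4°; drift +10.1° → track 310.5°, groundspeed 195.2 kt
Leg 4: heading 124.3°; drift -8.7° → track 115.6°, groundspeed 237.6 kt
Leg 5: heading 13.6°; drift +7.5° → track 21.1°, groundspeed 243.1 kt
Leg 6: heading 172.7°; drift -10.9° → track 161.8°, groundspeed 205.0 kt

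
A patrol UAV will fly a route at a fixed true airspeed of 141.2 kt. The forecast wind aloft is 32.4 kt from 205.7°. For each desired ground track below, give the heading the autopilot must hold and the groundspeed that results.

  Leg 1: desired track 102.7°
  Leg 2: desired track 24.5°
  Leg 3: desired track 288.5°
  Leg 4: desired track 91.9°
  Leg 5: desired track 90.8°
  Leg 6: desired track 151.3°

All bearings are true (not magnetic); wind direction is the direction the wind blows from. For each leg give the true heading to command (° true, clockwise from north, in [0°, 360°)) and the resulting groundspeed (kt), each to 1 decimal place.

Leg 1: desired track 102.7°; wind correction +12.9° → command heading 115.6°, groundspeed 144.9 kt
Leg 2: desired track 24.5°; wind correction -0.3° → command heading 24.2°, groundspeed 173.6 kt
Leg 3: desired track 288.5°; wind correction -13.2° → command heading 275.3°, groundspeed 133.4 kt
Leg 4: desired track 91.9°; wind correction +12.1° → command heading 104.0°, groundspeed 151.1 kt
Leg 5: desired track 90.8°; wind correction +12.0° → command heading 102.8°, groundspeed 151.7 kt
Leg 6: desired track 151.3°; wind correction +10.8° → command heading 162.1°, groundspeed 119.9 kt

Leg 1: heading=115.6°, groundspeed=144.9 kt
Leg 2: heading=24.2°, groundspeed=173.6 kt
Leg 3: heading=275.3°, groundspeed=133.4 kt
Leg 4: heading=104.0°, groundspeed=151.1 kt
Leg 5: heading=102.8°, groundspeed=151.7 kt
Leg 6: heading=162.1°, groundspeed=119.9 kt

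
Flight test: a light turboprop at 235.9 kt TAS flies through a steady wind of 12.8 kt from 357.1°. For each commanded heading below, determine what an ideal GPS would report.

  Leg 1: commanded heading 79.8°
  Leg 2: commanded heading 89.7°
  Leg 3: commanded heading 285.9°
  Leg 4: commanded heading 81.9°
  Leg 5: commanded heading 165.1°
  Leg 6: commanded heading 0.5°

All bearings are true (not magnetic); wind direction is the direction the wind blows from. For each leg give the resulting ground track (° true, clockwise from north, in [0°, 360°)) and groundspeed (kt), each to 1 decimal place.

Leg 1: track=82.9°, groundspeed=234.6 kt
Leg 2: track=92.8°, groundspeed=236.8 kt
Leg 3: track=282.9°, groundspeed=232.1 kt
Leg 4: track=85.0°, groundspeed=235.1 kt
Leg 5: track=165.7°, groundspeed=248.4 kt
Leg 6: track=0.7°, groundspeed=223.1 kt

Leg 1: heading 79.8°; drift +3.1° → track 82.9°, groundspeed 234.6 kt
Leg 2: heading 89.7°; drift +3.1° → track 92.8°, groundspeed 236.8 kt
Leg 3: heading 285.9°; drift -3.0° → track 282.9°, groundspeed 232.1 kt
Leg 4: heading 81.9°; drift +3.1° → track 85.0°, groundspeed 235.1 kt
Leg 5: heading 165.1°; drift +0.6° → track 165.7°, groundspeed 248.4 kt
Leg 6: heading 0.5°; drift +0.2° → track 0.7°, groundspeed 223.1 kt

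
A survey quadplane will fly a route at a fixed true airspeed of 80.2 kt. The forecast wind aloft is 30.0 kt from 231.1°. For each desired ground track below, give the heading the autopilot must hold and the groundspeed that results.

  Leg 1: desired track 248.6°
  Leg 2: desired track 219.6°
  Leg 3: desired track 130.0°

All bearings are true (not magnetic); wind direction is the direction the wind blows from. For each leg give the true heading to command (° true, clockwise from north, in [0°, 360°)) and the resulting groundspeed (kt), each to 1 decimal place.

Leg 1: heading=242.1°, groundspeed=51.1 kt
Leg 2: heading=223.9°, groundspeed=50.6 kt
Leg 3: heading=151.5°, groundspeed=80.4 kt

Leg 1: desired track 248.6°; wind correction -6.5° → command heading 242.1°, groundspeed 51.1 kt
Leg 2: desired track 219.6°; wind correction +4.3° → command heading 223.9°, groundspeed 50.6 kt
Leg 3: desired track 130.0°; wind correction +21.5° → command heading 151.5°, groundspeed 80.4 kt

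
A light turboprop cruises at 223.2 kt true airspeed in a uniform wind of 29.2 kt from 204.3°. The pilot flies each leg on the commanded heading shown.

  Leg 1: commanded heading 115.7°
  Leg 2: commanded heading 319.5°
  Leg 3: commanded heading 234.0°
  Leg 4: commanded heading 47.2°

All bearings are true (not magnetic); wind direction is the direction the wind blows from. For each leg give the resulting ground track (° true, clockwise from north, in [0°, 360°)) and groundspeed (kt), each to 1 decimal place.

Leg 1: track=108.2°, groundspeed=224.4 kt
Leg 2: track=325.9°, groundspeed=237.1 kt
Leg 3: track=238.2°, groundspeed=198.4 kt
Leg 4: track=44.6°, groundspeed=250.4 kt

Leg 1: heading 115.7°; drift -7.5° → track 108.2°, groundspeed 224.4 kt
Leg 2: heading 319.5°; drift +6.4° → track 325.9°, groundspeed 237.1 kt
Leg 3: heading 234.0°; drift +4.2° → track 238.2°, groundspeed 198.4 kt
Leg 4: heading 47.2°; drift -2.6° → track 44.6°, groundspeed 250.4 kt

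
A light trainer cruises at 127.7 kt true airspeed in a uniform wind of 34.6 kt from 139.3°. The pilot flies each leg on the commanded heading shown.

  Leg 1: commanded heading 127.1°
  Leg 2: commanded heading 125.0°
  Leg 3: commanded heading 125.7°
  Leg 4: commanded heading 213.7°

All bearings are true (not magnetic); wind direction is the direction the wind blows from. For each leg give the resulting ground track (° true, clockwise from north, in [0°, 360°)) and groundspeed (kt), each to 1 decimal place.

Leg 1: track=122.6°, groundspeed=94.2 kt
Leg 2: track=119.8°, groundspeed=94.6 kt
Leg 3: track=120.8°, groundspeed=94.4 kt
Leg 4: track=229.4°, groundspeed=123.0 kt

Leg 1: heading 127.1°; drift -4.5° → track 122.6°, groundspeed 94.2 kt
Leg 2: heading 125.0°; drift -5.2° → track 119.8°, groundspeed 94.6 kt
Leg 3: heading 125.7°; drift -4.9° → track 120.8°, groundspeed 94.4 kt
Leg 4: heading 213.7°; drift +15.7° → track 229.4°, groundspeed 123.0 kt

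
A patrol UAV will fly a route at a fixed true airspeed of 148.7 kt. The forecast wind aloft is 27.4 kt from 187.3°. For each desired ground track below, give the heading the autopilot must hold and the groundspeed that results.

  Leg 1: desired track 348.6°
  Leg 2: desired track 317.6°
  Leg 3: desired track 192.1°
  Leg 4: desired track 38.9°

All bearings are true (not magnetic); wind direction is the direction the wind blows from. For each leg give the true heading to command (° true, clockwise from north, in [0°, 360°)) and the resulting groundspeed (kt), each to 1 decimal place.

Leg 1: desired track 348.6°; wind correction -3.4° → command heading 345.2°, groundspeed 174.4 kt
Leg 2: desired track 317.6°; wind correction -8.1° → command heading 309.5°, groundspeed 164.9 kt
Leg 3: desired track 192.1°; wind correction -0.9° → command heading 191.2°, groundspeed 121.4 kt
Leg 4: desired track 38.9°; wind correction +5.5° → command heading 44.4°, groundspeed 171.3 kt

Leg 1: heading=345.2°, groundspeed=174.4 kt
Leg 2: heading=309.5°, groundspeed=164.9 kt
Leg 3: heading=191.2°, groundspeed=121.4 kt
Leg 4: heading=44.4°, groundspeed=171.3 kt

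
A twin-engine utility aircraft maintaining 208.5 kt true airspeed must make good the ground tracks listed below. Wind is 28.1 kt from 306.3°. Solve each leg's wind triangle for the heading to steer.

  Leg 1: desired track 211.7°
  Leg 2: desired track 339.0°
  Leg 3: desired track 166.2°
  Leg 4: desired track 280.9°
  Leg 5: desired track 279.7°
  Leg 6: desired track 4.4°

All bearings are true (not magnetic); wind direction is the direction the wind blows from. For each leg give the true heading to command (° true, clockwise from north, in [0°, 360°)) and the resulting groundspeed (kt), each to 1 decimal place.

Leg 1: heading=219.4°, groundspeed=208.9 kt
Leg 2: heading=334.8°, groundspeed=184.3 kt
Leg 3: heading=171.2°, groundspeed=229.3 kt
Leg 4: heading=284.2°, groundspeed=182.8 kt
Leg 5: heading=283.2°, groundspeed=183.0 kt
Leg 6: heading=357.8°, groundspeed=192.3 kt

Leg 1: desired track 211.7°; wind correction +7.7° → command heading 219.4°, groundspeed 208.9 kt
Leg 2: desired track 339.0°; wind correction -4.2° → command heading 334.8°, groundspeed 184.3 kt
Leg 3: desired track 166.2°; wind correction +5.0° → command heading 171.2°, groundspeed 229.3 kt
Leg 4: desired track 280.9°; wind correction +3.3° → command heading 284.2°, groundspeed 182.8 kt
Leg 5: desired track 279.7°; wind correction +3.5° → command heading 283.2°, groundspeed 183.0 kt
Leg 6: desired track 4.4°; wind correction -6.6° → command heading 357.8°, groundspeed 192.3 kt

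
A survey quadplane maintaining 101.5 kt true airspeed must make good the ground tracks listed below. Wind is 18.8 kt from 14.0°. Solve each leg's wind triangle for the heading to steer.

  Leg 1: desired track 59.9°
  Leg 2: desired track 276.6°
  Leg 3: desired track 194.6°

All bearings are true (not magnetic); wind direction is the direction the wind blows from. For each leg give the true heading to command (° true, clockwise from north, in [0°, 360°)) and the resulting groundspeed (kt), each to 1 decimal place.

Leg 1: desired track 59.9°; wind correction -7.6° → command heading 52.3°, groundspeed 87.5 kt
Leg 2: desired track 276.6°; wind correction +10.6° → command heading 287.2°, groundspeed 102.2 kt
Leg 3: desired track 194.6°; wind correction +0.1° → command heading 194.7°, groundspeed 120.3 kt

Leg 1: heading=52.3°, groundspeed=87.5 kt
Leg 2: heading=287.2°, groundspeed=102.2 kt
Leg 3: heading=194.7°, groundspeed=120.3 kt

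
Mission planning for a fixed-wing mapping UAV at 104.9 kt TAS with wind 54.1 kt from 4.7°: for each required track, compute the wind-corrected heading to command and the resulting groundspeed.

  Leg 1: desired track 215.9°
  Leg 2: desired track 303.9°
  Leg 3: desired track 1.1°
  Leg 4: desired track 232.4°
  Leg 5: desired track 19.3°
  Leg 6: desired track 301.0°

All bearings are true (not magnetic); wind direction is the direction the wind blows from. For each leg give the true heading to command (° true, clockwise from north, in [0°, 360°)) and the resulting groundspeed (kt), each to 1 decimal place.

Leg 1: desired track 215.9°; wind correction +15.5° → command heading 231.4°, groundspeed 147.4 kt
Leg 2: desired track 303.9°; wind correction +26.8° → command heading 330.7°, groundspeed 67.3 kt
Leg 3: desired track 1.1°; wind correction +1.9° → command heading 3.0°, groundspeed 50.9 kt
Leg 4: desired track 232.4°; wind correction +22.4° → command heading 254.8°, groundspeed 133.4 kt
Leg 5: desired track 19.3°; wind correction -7.5° → command heading 11.8°, groundspeed 51.7 kt
Leg 6: desired track 301.0°; wind correction +27.5° → command heading 328.5°, groundspeed 69.0 kt

Leg 1: heading=231.4°, groundspeed=147.4 kt
Leg 2: heading=330.7°, groundspeed=67.3 kt
Leg 3: heading=3.0°, groundspeed=50.9 kt
Leg 4: heading=254.8°, groundspeed=133.4 kt
Leg 5: heading=11.8°, groundspeed=51.7 kt
Leg 6: heading=328.5°, groundspeed=69.0 kt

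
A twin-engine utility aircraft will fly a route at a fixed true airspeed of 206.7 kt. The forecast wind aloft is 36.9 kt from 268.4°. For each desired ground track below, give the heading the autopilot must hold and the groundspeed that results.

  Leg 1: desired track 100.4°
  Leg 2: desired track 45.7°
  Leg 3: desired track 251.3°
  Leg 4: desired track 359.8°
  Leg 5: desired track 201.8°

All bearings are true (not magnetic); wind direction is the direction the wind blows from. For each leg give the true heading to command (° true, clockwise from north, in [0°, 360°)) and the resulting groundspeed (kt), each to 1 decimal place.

Leg 1: desired track 100.4°; wind correction +2.1° → command heading 102.5°, groundspeed 242.7 kt
Leg 2: desired track 45.7°; wind correction -7.0° → command heading 38.7°, groundspeed 232.3 kt
Leg 3: desired track 251.3°; wind correction +3.0° → command heading 254.3°, groundspeed 171.1 kt
Leg 4: desired track 359.8°; wind correction -10.3° → command heading 349.5°, groundspeed 204.3 kt
Leg 5: desired track 201.8°; wind correction +9.4° → command heading 211.2°, groundspeed 189.3 kt

Leg 1: heading=102.5°, groundspeed=242.7 kt
Leg 2: heading=38.7°, groundspeed=232.3 kt
Leg 3: heading=254.3°, groundspeed=171.1 kt
Leg 4: heading=349.5°, groundspeed=204.3 kt
Leg 5: heading=211.2°, groundspeed=189.3 kt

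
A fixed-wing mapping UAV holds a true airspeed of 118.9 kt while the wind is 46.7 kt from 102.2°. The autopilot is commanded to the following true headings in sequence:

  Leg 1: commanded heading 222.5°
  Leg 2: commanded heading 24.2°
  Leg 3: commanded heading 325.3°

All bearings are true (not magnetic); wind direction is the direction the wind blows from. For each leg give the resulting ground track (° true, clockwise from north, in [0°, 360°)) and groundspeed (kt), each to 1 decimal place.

Leg 1: track=238.3°, groundspeed=148.1 kt
Leg 2: track=1.5°, groundspeed=118.4 kt
Leg 3: track=313.5°, groundspeed=156.3 kt

Leg 1: heading 222.5°; drift +15.8° → track 238.3°, groundspeed 148.1 kt
Leg 2: heading 24.2°; drift -22.7° → track 1.5°, groundspeed 118.4 kt
Leg 3: heading 325.3°; drift -11.8° → track 313.5°, groundspeed 156.3 kt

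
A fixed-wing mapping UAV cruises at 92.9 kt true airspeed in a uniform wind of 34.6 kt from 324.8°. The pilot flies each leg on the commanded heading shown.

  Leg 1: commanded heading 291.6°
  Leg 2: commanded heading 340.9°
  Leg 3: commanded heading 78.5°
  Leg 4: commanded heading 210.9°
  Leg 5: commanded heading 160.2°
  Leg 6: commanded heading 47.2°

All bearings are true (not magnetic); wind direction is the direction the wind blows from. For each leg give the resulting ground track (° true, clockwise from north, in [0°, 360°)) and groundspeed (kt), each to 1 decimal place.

Leg 1: track=275.1°, groundspeed=66.7 kt
Leg 2: track=350.0°, groundspeed=60.4 kt
Leg 3: track=95.0°, groundspeed=111.4 kt
Leg 4: track=194.4°, groundspeed=111.5 kt
Leg 5: track=156.0°, groundspeed=126.6 kt
Leg 6: track=68.4°, groundspeed=94.7 kt

Leg 1: heading 291.6°; drift -16.5° → track 275.1°, groundspeed 66.7 kt
Leg 2: heading 340.9°; drift +9.1° → track 350.0°, groundspeed 60.4 kt
Leg 3: heading 78.5°; drift +16.5° → track 95.0°, groundspeed 111.4 kt
Leg 4: heading 210.9°; drift -16.5° → track 194.4°, groundspeed 111.5 kt
Leg 5: heading 160.2°; drift -4.2° → track 156.0°, groundspeed 126.6 kt
Leg 6: heading 47.2°; drift +21.2° → track 68.4°, groundspeed 94.7 kt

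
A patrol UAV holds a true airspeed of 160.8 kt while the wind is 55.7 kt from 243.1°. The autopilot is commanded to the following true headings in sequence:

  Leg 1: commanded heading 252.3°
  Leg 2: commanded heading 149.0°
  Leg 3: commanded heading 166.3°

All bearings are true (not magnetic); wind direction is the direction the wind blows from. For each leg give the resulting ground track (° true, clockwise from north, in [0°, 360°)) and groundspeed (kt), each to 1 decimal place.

Leg 1: track=257.1°, groundspeed=106.2 kt
Leg 2: track=130.4°, groundspeed=173.9 kt
Leg 3: track=146.2°, groundspeed=157.7 kt

Leg 1: heading 252.3°; drift +4.8° → track 257.1°, groundspeed 106.2 kt
Leg 2: heading 149.0°; drift -18.6° → track 130.4°, groundspeed 173.9 kt
Leg 3: heading 166.3°; drift -20.1° → track 146.2°, groundspeed 157.7 kt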